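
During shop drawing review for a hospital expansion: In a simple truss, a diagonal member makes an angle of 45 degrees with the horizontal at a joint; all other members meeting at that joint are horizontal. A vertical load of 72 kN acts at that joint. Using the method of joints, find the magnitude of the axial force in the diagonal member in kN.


At the joint, only the diagonal has a vertical component, so vertical equilibrium gives:
F * sin(45) = 72
F = 72 / sin(45)
= 72 / 0.707107
= 101.82 kN

101.82 kN


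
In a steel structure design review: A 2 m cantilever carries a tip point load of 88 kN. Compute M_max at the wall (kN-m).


For a cantilever with a point load at the free end:
M_max = P * L = 88 * 2 = 176 kN-m

176 kN-m


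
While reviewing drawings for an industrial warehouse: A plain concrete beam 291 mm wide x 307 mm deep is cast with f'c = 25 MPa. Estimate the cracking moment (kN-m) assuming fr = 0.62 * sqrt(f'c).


fr = 0.62 * sqrt(25) = 0.62 * 5.0 = 3.1 MPa
I = 291 * 307^3 / 12 = 701660242.75 mm^4
y_t = 153.5 mm
M_cr = fr * I / y_t = 3.1 * 701660242.75 / 153.5 N-mm
= 14.1703 kN-m

14.1703 kN-m


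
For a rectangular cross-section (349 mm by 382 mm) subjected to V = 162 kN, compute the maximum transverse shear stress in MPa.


A = b * h = 349 * 382 = 133318 mm^2
V = 162 kN = 162000.0 N
tau_max = 1.5 * V / A = 1.5 * 162000.0 / 133318
= 1.8227 MPa

1.8227 MPa


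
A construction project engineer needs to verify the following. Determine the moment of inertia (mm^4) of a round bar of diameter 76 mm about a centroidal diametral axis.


r = d / 2 = 76 / 2 = 38.0 mm
I = pi * r^4 / 4 = pi * 38.0^4 / 4
= 1637661.98 mm^4

1637661.98 mm^4


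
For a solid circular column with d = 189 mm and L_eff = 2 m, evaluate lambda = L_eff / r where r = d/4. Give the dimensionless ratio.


Radius of gyration r = d / 4 = 189 / 4 = 47.25 mm
L_eff = 2000.0 mm
Slenderness ratio = L / r = 2000.0 / 47.25 = 42.33 (dimensionless)

42.33 (dimensionless)


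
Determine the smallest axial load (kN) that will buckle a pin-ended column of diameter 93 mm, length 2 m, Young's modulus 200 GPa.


I = pi * d^4 / 64 = 3671991.72 mm^4
L = 2000.0 mm
P_cr = pi^2 * E * I / L^2
= 9.8696 * 200000.0 * 3671991.72 / 2000.0^2
= 1812055.28 N = 1812.0553 kN

1812.0553 kN


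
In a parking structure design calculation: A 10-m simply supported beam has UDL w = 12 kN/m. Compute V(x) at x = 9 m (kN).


R_A = w * L / 2 = 12 * 10 / 2 = 60.0 kN
V(x) = R_A - w * x = 60.0 - 12 * 9
= -48.0 kN

-48.0 kN


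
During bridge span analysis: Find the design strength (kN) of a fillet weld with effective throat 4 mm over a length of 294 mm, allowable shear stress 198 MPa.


Strength = throat * length * allowable stress
= 4 * 294 * 198 N
= 232848 N
= 232.85 kN

232.85 kN


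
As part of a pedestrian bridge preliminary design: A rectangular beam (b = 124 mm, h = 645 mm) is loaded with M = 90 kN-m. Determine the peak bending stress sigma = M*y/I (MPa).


I = b * h^3 / 12 = 124 * 645^3 / 12 = 2772806625.0 mm^4
y = h / 2 = 645 / 2 = 322.5 mm
M = 90 kN-m = 90000000.0 N-mm
sigma = M * y / I = 90000000.0 * 322.5 / 2772806625.0
= 10.47 MPa

10.47 MPa


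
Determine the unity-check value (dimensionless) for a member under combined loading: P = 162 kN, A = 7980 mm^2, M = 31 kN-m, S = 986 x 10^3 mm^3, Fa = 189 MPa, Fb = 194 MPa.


f_a = P / A = 162000.0 / 7980 = 20.3008 MPa
f_b = M / S = 31000000.0 / 986000.0 = 31.4402 MPa
Ratio = f_a / Fa + f_b / Fb
= 20.3008 / 189 + 31.4402 / 194
= 0.2695 (dimensionless)

0.2695 (dimensionless)


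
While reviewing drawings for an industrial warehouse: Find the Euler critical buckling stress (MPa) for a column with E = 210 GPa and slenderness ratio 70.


sigma_cr = pi^2 * E / lambda^2
= 9.8696 * 210000.0 / 70^2
= 9.8696 * 210000.0 / 4900
= 422.983 MPa

422.983 MPa


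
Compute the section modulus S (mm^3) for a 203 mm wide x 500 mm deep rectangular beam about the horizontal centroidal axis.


S = b * h^2 / 6
= 203 * 500^2 / 6
= 203 * 250000 / 6
= 8458333.33 mm^3

8458333.33 mm^3


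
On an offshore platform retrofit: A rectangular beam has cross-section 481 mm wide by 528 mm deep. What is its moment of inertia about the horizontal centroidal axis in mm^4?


I = b * h^3 / 12
= 481 * 528^3 / 12
= 481 * 147197952 / 12
= 5900184576.0 mm^4

5900184576.0 mm^4


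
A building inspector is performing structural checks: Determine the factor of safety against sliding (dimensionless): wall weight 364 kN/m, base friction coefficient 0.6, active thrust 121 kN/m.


Resisting force = mu * W = 0.6 * 364 = 218.4 kN/m
FOS = Resisting / Driving = 218.4 / 121
= 1.805 (dimensionless)

1.805 (dimensionless)


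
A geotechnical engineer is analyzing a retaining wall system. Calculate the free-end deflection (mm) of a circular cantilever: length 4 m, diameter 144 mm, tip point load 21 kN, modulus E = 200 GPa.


I = pi * d^4 / 64 = pi * 144^4 / 64 = 21106677.15 mm^4
L = 4000.0 mm, P = 21000.0 N, E = 200000.0 MPa
delta = P * L^3 / (3 * E * I)
= 21000.0 * 4000.0^3 / (3 * 200000.0 * 21106677.15)
= 106.1276 mm

106.1276 mm


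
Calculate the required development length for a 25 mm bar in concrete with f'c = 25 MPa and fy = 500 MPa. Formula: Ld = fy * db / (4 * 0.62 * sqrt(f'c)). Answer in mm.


Ld = (fy * db) / (4 * 0.62 * sqrt(f'c))
= (500 * 25) / (4 * 0.62 * sqrt(25))
= 12500 / 12.4
= 1008.06 mm

1008.06 mm


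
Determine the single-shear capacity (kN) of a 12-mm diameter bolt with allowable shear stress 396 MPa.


A = pi * d^2 / 4 = pi * 12^2 / 4 = 113.0973 mm^2
V = f_v * A / 1000 = 396 * 113.0973 / 1000
= 44.7865 kN

44.7865 kN


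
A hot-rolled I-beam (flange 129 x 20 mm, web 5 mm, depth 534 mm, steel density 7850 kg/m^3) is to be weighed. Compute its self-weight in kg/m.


A_flanges = 2 * 129 * 20 = 5160 mm^2
A_web = (534 - 2 * 20) * 5 = 2470 mm^2
A_total = 5160 + 2470 = 7630 mm^2 = 0.007630 m^2
Weight = rho * A = 7850 * 0.007630 = 59.8955 kg/m

59.8955 kg/m


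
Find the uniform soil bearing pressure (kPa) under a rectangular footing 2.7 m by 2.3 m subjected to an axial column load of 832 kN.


A = 2.7 * 2.3 = 6.21 m^2
q = P / A = 832 / 6.21
= 133.9775 kPa

133.9775 kPa


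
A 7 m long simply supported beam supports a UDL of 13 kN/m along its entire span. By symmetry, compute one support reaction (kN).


Total load = w * L = 13 * 7 = 91 kN
By symmetry, each reaction R = total / 2 = 91 / 2 = 45.5 kN

45.5 kN


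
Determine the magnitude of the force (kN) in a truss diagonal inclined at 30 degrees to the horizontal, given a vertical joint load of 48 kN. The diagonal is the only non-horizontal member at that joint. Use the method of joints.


At the joint, only the diagonal has a vertical component, so vertical equilibrium gives:
F * sin(30) = 48
F = 48 / sin(30)
= 48 / 0.5
= 96.0 kN

96.0 kN


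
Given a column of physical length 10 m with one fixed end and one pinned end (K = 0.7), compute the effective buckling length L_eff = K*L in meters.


L_eff = K * L
= 0.7 * 10
= 7.0 m

7.0 m


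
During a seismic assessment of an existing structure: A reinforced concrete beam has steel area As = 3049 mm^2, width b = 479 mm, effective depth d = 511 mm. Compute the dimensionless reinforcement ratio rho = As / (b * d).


rho = As / (b * d)
= 3049 / (479 * 511)
= 3049 / 244769
= 0.012457 (dimensionless)

0.012457 (dimensionless)


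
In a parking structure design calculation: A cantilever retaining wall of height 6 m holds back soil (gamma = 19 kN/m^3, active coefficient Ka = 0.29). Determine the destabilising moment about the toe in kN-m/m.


Pa = 0.5 * Ka * gamma * H^2
= 0.5 * 0.29 * 19 * 6^2
= 99.18 kN/m
Arm = H / 3 = 6 / 3 = 2.0 m
Mo = Pa * arm = Pa * H / 3 = 99.18 * 6 / 3 = 198.36 kN-m/m

198.36 kN-m/m


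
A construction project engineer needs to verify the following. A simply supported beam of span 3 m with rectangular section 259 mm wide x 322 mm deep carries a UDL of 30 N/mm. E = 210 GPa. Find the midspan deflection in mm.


I = 259 * 322^3 / 12 = 720586519.33 mm^4
L = 3000.0 mm, w = 30 N/mm, E = 210000.0 MPa
delta = 5 * w * L^4 / (384 * E * I)
= 5 * 30 * 3000.0^4 / (384 * 210000.0 * 720586519.33)
= 0.2091 mm

0.2091 mm


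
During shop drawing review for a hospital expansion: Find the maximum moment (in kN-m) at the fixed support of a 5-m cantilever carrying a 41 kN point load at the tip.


For a cantilever with a point load at the free end:
M_max = P * L = 41 * 5 = 205 kN-m

205 kN-m


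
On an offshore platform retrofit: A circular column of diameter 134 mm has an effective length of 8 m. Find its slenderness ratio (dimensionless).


Radius of gyration r = d / 4 = 134 / 4 = 33.5 mm
L_eff = 8000.0 mm
Slenderness ratio = L / r = 8000.0 / 33.5 = 238.81 (dimensionless)

238.81 (dimensionless)


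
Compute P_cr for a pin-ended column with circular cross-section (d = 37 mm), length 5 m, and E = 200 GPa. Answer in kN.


I = pi * d^4 / 64 = 91997.66 mm^4
L = 5000.0 mm
P_cr = pi^2 * E * I / L^2
= 9.8696 * 200000.0 * 91997.66 / 5000.0^2
= 7263.84 N = 7.2638 kN

7.2638 kN


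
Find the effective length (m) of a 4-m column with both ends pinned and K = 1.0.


L_eff = K * L
= 1.0 * 4
= 4.0 m

4.0 m


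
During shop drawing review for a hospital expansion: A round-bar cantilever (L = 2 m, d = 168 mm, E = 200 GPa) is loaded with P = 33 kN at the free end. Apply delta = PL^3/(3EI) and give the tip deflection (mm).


I = pi * d^4 / 64 = pi * 168^4 / 64 = 39102725.18 mm^4
L = 2000.0 mm, P = 33000.0 N, E = 200000.0 MPa
delta = P * L^3 / (3 * E * I)
= 33000.0 * 2000.0^3 / (3 * 200000.0 * 39102725.18)
= 11.2524 mm

11.2524 mm


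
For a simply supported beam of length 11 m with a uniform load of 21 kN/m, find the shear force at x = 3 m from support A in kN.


R_A = w * L / 2 = 21 * 11 / 2 = 115.5 kN
V(x) = R_A - w * x = 115.5 - 21 * 3
= 52.5 kN

52.5 kN


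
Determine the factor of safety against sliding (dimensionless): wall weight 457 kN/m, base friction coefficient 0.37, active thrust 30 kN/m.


Resisting force = mu * W = 0.37 * 457 = 169.09 kN/m
FOS = Resisting / Driving = 169.09 / 30
= 5.6363 (dimensionless)

5.6363 (dimensionless)


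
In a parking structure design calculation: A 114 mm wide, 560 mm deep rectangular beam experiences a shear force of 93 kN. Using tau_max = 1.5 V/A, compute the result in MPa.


A = b * h = 114 * 560 = 63840 mm^2
V = 93 kN = 93000.0 N
tau_max = 1.5 * V / A = 1.5 * 93000.0 / 63840
= 2.1852 MPa

2.1852 MPa


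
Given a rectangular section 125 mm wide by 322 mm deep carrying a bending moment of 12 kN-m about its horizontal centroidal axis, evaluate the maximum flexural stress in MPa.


I = b * h^3 / 12 = 125 * 322^3 / 12 = 347773416.67 mm^4
y = h / 2 = 322 / 2 = 161.0 mm
M = 12 kN-m = 12000000.0 N-mm
sigma = M * y / I = 12000000.0 * 161.0 / 347773416.67
= 5.56 MPa

5.56 MPa


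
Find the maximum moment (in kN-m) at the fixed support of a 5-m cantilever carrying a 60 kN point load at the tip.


For a cantilever with a point load at the free end:
M_max = P * L = 60 * 5 = 300 kN-m

300 kN-m


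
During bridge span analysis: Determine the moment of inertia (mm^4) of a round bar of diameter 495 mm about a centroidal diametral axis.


r = d / 2 = 495 / 2 = 247.5 mm
I = pi * r^4 / 4 = pi * 247.5^4 / 4
= 2947071648.52 mm^4

2947071648.52 mm^4


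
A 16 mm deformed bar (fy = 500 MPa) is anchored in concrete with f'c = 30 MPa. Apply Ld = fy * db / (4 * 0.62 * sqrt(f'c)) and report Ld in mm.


Ld = (fy * db) / (4 * 0.62 * sqrt(f'c))
= (500 * 16) / (4 * 0.62 * sqrt(30))
= 8000 / 13.5835
= 588.95 mm

588.95 mm


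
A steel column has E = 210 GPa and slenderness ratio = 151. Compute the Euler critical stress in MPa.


sigma_cr = pi^2 * E / lambda^2
= 9.8696 * 210000.0 / 151^2
= 9.8696 * 210000.0 / 22801
= 90.9003 MPa

90.9003 MPa


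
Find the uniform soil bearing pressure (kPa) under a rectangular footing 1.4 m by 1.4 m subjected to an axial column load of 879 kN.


A = 1.4 * 1.4 = 1.96 m^2
q = P / A = 879 / 1.96
= 448.4694 kPa

448.4694 kPa


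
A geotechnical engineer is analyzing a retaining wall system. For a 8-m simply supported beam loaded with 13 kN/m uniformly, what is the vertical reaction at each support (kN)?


Total load = w * L = 13 * 8 = 104 kN
By symmetry, each reaction R = total / 2 = 104 / 2 = 52.0 kN

52.0 kN


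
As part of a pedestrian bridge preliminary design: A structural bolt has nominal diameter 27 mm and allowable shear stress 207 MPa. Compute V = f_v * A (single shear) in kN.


A = pi * d^2 / 4 = pi * 27^2 / 4 = 572.5553 mm^2
V = f_v * A / 1000 = 207 * 572.5553 / 1000
= 118.5189 kN

118.5189 kN


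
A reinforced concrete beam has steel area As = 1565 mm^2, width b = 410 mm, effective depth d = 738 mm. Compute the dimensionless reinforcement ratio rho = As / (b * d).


rho = As / (b * d)
= 1565 / (410 * 738)
= 1565 / 302580
= 0.005172 (dimensionless)

0.005172 (dimensionless)


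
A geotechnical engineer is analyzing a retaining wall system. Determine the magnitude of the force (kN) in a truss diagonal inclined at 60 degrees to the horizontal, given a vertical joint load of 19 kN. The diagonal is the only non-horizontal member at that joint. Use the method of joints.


At the joint, only the diagonal has a vertical component, so vertical equilibrium gives:
F * sin(60) = 19
F = 19 / sin(60)
= 19 / 0.866025
= 21.94 kN

21.94 kN


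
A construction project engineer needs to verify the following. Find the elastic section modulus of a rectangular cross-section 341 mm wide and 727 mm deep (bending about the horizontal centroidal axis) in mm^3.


S = b * h^2 / 6
= 341 * 727^2 / 6
= 341 * 528529 / 6
= 30038064.83 mm^3

30038064.83 mm^3


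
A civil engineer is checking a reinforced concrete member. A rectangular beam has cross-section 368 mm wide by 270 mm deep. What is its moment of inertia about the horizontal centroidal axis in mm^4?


I = b * h^3 / 12
= 368 * 270^3 / 12
= 368 * 19683000 / 12
= 603612000.0 mm^4

603612000.0 mm^4


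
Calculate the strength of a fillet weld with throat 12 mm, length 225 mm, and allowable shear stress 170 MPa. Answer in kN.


Strength = throat * length * allowable stress
= 12 * 225 * 170 N
= 459000 N
= 459.0 kN

459.0 kN


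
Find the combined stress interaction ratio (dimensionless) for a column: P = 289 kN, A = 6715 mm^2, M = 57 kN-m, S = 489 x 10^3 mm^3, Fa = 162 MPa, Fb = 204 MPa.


f_a = P / A = 289000.0 / 6715 = 43.038 MPa
f_b = M / S = 57000000.0 / 489000.0 = 116.5644 MPa
Ratio = f_a / Fa + f_b / Fb
= 43.038 / 162 + 116.5644 / 204
= 0.8371 (dimensionless)

0.8371 (dimensionless)


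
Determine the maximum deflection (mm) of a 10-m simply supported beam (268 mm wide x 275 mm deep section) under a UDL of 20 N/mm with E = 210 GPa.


I = 268 * 275^3 / 12 = 464463541.67 mm^4
L = 10000.0 mm, w = 20 N/mm, E = 210000.0 MPa
delta = 5 * w * L^4 / (384 * E * I)
= 5 * 20 * 10000.0^4 / (384 * 210000.0 * 464463541.67)
= 26.6992 mm

26.6992 mm


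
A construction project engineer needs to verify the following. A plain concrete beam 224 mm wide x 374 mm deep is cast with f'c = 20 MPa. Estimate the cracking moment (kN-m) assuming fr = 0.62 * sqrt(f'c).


fr = 0.62 * sqrt(20) = 0.62 * 4.4721 = 2.7727 MPa
I = 224 * 374^3 / 12 = 976520981.33 mm^4
y_t = 187.0 mm
M_cr = fr * I / y_t = 2.7727 * 976520981.33 / 187.0 N-mm
= 14.4793 kN-m

14.4793 kN-m


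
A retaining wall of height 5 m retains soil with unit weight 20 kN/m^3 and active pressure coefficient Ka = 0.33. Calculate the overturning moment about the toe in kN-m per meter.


Pa = 0.5 * Ka * gamma * H^2
= 0.5 * 0.33 * 20 * 5^2
= 82.5 kN/m
Arm = H / 3 = 5 / 3 = 1.6667 m
Mo = Pa * arm = Pa * H / 3 = 82.5 * 5 / 3 = 137.5 kN-m/m

137.5 kN-m/m


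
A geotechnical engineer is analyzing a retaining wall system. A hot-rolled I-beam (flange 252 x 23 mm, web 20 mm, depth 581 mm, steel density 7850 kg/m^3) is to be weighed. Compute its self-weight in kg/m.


A_flanges = 2 * 252 * 23 = 11592 mm^2
A_web = (581 - 2 * 23) * 20 = 10700 mm^2
A_total = 11592 + 10700 = 22292 mm^2 = 0.022292 m^2
Weight = rho * A = 7850 * 0.022292 = 174.9922 kg/m

174.9922 kg/m


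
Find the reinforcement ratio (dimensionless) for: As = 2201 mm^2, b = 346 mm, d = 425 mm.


rho = As / (b * d)
= 2201 / (346 * 425)
= 2201 / 147050
= 0.014968 (dimensionless)

0.014968 (dimensionless)


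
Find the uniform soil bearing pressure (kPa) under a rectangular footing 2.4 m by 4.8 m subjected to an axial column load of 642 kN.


A = 2.4 * 4.8 = 11.52 m^2
q = P / A = 642 / 11.52
= 55.7292 kPa

55.7292 kPa


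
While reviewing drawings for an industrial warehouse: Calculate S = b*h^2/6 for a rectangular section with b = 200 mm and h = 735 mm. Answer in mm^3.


S = b * h^2 / 6
= 200 * 735^2 / 6
= 200 * 540225 / 6
= 18007500.0 mm^3

18007500.0 mm^3


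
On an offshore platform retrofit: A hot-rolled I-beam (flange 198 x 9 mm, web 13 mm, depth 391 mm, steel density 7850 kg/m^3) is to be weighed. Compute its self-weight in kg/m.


A_flanges = 2 * 198 * 9 = 3564 mm^2
A_web = (391 - 2 * 9) * 13 = 4849 mm^2
A_total = 3564 + 4849 = 8413 mm^2 = 0.008413 m^2
Weight = rho * A = 7850 * 0.008413 = 66.0421 kg/m

66.0421 kg/m


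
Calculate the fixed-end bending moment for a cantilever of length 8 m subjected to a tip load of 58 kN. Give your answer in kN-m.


For a cantilever with a point load at the free end:
M_max = P * L = 58 * 8 = 464 kN-m

464 kN-m


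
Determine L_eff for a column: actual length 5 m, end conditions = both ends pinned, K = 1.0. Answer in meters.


L_eff = K * L
= 1.0 * 5
= 5.0 m

5.0 m


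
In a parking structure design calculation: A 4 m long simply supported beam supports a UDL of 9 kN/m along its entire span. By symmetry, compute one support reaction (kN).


Total load = w * L = 9 * 4 = 36 kN
By symmetry, each reaction R = total / 2 = 36 / 2 = 18.0 kN

18.0 kN


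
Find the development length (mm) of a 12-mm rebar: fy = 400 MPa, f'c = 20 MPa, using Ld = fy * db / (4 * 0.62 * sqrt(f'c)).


Ld = (fy * db) / (4 * 0.62 * sqrt(f'c))
= (400 * 12) / (4 * 0.62 * sqrt(20))
= 4800 / 11.0909
= 432.79 mm

432.79 mm


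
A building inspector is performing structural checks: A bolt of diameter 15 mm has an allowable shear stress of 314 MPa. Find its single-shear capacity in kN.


A = pi * d^2 / 4 = pi * 15^2 / 4 = 176.7146 mm^2
V = f_v * A / 1000 = 314 * 176.7146 / 1000
= 55.4884 kN

55.4884 kN


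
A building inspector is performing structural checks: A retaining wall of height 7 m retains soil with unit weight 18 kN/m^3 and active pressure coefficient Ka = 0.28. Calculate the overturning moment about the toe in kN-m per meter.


Pa = 0.5 * Ka * gamma * H^2
= 0.5 * 0.28 * 18 * 7^2
= 123.48 kN/m
Arm = H / 3 = 7 / 3 = 2.3333 m
Mo = Pa * arm = Pa * H / 3 = 123.48 * 7 / 3 = 288.12 kN-m/m

288.12 kN-m/m


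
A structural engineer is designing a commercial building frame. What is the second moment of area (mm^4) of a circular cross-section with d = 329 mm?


r = d / 2 = 329 / 2 = 164.5 mm
I = pi * r^4 / 4 = pi * 164.5^4 / 4
= 575113405.09 mm^4

575113405.09 mm^4


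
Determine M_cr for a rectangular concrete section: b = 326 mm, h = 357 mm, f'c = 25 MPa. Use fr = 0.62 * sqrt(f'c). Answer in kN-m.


fr = 0.62 * sqrt(25) = 0.62 * 5.0 = 3.1 MPa
I = 326 * 357^3 / 12 = 1236064126.5 mm^4
y_t = 178.5 mm
M_cr = fr * I / y_t = 3.1 * 1236064126.5 / 178.5 N-mm
= 21.4667 kN-m

21.4667 kN-m


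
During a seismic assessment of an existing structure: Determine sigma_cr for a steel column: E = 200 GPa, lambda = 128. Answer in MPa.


sigma_cr = pi^2 * E / lambda^2
= 9.8696 * 200000.0 / 128^2
= 9.8696 * 200000.0 / 16384
= 120.4786 MPa

120.4786 MPa


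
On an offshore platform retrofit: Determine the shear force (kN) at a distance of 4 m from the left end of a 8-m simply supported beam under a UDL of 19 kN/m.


R_A = w * L / 2 = 19 * 8 / 2 = 76.0 kN
V(x) = R_A - w * x = 76.0 - 19 * 4
= 0.0 kN

0.0 kN


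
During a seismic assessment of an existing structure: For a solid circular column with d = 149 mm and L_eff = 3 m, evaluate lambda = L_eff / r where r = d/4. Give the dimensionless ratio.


Radius of gyration r = d / 4 = 149 / 4 = 37.25 mm
L_eff = 3000.0 mm
Slenderness ratio = L / r = 3000.0 / 37.25 = 80.54 (dimensionless)

80.54 (dimensionless)


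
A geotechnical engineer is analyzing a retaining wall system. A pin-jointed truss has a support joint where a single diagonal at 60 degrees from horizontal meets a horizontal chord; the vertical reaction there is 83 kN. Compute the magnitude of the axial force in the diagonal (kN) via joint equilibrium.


At the joint, only the diagonal has a vertical component, so vertical equilibrium gives:
F * sin(60) = 83
F = 83 / sin(60)
= 83 / 0.866025
= 95.84 kN

95.84 kN


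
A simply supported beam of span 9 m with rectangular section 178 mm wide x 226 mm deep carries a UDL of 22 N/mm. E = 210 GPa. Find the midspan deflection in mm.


I = 178 * 226^3 / 12 = 171223777.33 mm^4
L = 9000.0 mm, w = 22 N/mm, E = 210000.0 MPa
delta = 5 * w * L^4 / (384 * E * I)
= 5 * 22 * 9000.0^4 / (384 * 210000.0 * 171223777.33)
= 52.2695 mm

52.2695 mm


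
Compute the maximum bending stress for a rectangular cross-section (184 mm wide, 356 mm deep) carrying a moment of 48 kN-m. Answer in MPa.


I = b * h^3 / 12 = 184 * 356^3 / 12 = 691809578.67 mm^4
y = h / 2 = 356 / 2 = 178.0 mm
M = 48 kN-m = 48000000.0 N-mm
sigma = M * y / I = 48000000.0 * 178.0 / 691809578.67
= 12.35 MPa

12.35 MPa


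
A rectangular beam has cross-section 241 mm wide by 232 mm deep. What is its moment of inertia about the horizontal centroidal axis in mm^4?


I = b * h^3 / 12
= 241 * 232^3 / 12
= 241 * 12487168 / 12
= 250783957.33 mm^4

250783957.33 mm^4


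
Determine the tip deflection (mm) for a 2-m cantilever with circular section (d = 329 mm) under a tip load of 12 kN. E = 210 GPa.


I = pi * d^4 / 64 = pi * 329^4 / 64 = 575113405.09 mm^4
L = 2000.0 mm, P = 12000.0 N, E = 210000.0 MPa
delta = P * L^3 / (3 * E * I)
= 12000.0 * 2000.0^3 / (3 * 210000.0 * 575113405.09)
= 0.265 mm

0.265 mm


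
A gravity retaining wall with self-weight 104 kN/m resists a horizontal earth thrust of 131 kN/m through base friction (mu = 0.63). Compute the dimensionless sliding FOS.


Resisting force = mu * W = 0.63 * 104 = 65.52 kN/m
FOS = Resisting / Driving = 65.52 / 131
= 0.5002 (dimensionless)

0.5002 (dimensionless)


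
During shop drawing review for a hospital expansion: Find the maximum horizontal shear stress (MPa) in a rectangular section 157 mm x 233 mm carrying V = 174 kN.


A = b * h = 157 * 233 = 36581 mm^2
V = 174 kN = 174000.0 N
tau_max = 1.5 * V / A = 1.5 * 174000.0 / 36581
= 7.1349 MPa

7.1349 MPa


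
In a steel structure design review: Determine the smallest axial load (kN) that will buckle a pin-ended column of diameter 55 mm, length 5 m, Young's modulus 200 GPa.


I = pi * d^4 / 64 = 449180.25 mm^4
L = 5000.0 mm
P_cr = pi^2 * E * I / L^2
= 9.8696 * 200000.0 * 449180.25 / 5000.0^2
= 35465.85 N = 35.4659 kN

35.4659 kN


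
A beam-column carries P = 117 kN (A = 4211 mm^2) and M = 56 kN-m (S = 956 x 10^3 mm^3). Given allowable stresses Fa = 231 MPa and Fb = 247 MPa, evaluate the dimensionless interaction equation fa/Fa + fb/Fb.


f_a = P / A = 117000.0 / 4211 = 27.7844 MPa
f_b = M / S = 56000000.0 / 956000.0 = 58.5774 MPa
Ratio = f_a / Fa + f_b / Fb
= 27.7844 / 231 + 58.5774 / 247
= 0.3574 (dimensionless)

0.3574 (dimensionless)


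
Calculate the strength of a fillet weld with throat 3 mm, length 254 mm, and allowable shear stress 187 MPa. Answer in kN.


Strength = throat * length * allowable stress
= 3 * 254 * 187 N
= 142494 N
= 142.49 kN

142.49 kN


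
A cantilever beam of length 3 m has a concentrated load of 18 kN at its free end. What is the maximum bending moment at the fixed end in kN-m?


For a cantilever with a point load at the free end:
M_max = P * L = 18 * 3 = 54 kN-m

54 kN-m


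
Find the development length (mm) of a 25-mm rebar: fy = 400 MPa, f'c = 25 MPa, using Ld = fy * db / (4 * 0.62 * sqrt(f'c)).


Ld = (fy * db) / (4 * 0.62 * sqrt(f'c))
= (400 * 25) / (4 * 0.62 * sqrt(25))
= 10000 / 12.4
= 806.45 mm

806.45 mm


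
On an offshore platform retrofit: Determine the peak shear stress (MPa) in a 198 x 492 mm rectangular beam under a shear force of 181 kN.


A = b * h = 198 * 492 = 97416 mm^2
V = 181 kN = 181000.0 N
tau_max = 1.5 * V / A = 1.5 * 181000.0 / 97416
= 2.787 MPa

2.787 MPa


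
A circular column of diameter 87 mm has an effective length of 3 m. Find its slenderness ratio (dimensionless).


Radius of gyration r = d / 4 = 87 / 4 = 21.75 mm
L_eff = 3000.0 mm
Slenderness ratio = L / r = 3000.0 / 21.75 = 137.93 (dimensionless)

137.93 (dimensionless)


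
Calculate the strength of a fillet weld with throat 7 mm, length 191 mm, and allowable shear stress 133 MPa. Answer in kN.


Strength = throat * length * allowable stress
= 7 * 191 * 133 N
= 177821 N
= 177.82 kN

177.82 kN


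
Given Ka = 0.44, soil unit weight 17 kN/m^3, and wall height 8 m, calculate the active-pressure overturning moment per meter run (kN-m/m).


Pa = 0.5 * Ka * gamma * H^2
= 0.5 * 0.44 * 17 * 8^2
= 239.36 kN/m
Arm = H / 3 = 8 / 3 = 2.6667 m
Mo = Pa * arm = Pa * H / 3 = 239.36 * 8 / 3 = 638.2933 kN-m/m

638.2933 kN-m/m


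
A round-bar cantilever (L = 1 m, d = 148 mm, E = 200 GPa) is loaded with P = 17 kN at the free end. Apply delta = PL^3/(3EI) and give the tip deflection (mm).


I = pi * d^4 / 64 = pi * 148^4 / 64 = 23551401.72 mm^4
L = 1000.0 mm, P = 17000.0 N, E = 200000.0 MPa
delta = P * L^3 / (3 * E * I)
= 17000.0 * 1000.0^3 / (3 * 200000.0 * 23551401.72)
= 1.203 mm

1.203 mm


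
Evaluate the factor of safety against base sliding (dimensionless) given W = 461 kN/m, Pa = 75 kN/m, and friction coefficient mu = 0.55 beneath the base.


Resisting force = mu * W = 0.55 * 461 = 253.55 kN/m
FOS = Resisting / Driving = 253.55 / 75
= 3.3807 (dimensionless)

3.3807 (dimensionless)


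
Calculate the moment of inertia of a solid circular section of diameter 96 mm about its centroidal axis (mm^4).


r = d / 2 = 96 / 2 = 48.0 mm
I = pi * r^4 / 4 = pi * 48.0^4 / 4
= 4169220.18 mm^4

4169220.18 mm^4


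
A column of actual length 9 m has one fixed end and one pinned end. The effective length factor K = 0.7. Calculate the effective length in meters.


L_eff = K * L
= 0.7 * 9
= 6.3 m

6.3 m


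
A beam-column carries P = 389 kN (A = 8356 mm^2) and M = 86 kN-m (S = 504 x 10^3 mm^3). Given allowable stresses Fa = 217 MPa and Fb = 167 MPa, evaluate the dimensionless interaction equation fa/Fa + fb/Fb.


f_a = P / A = 389000.0 / 8356 = 46.5534 MPa
f_b = M / S = 86000000.0 / 504000.0 = 170.6349 MPa
Ratio = f_a / Fa + f_b / Fb
= 46.5534 / 217 + 170.6349 / 167
= 1.2363 (dimensionless)

1.2363 (dimensionless)


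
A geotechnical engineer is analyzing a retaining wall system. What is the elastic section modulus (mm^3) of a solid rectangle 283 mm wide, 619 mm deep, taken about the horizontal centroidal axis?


S = b * h^2 / 6
= 283 * 619^2 / 6
= 283 * 383161 / 6
= 18072427.17 mm^3

18072427.17 mm^3


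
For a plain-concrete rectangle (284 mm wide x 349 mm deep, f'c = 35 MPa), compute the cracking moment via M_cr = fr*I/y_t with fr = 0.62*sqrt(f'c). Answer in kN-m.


fr = 0.62 * sqrt(35) = 0.62 * 5.9161 = 3.668 MPa
I = 284 * 349^3 / 12 = 1006035659.67 mm^4
y_t = 174.5 mm
M_cr = fr * I / y_t = 3.668 * 1006035659.67 / 174.5 N-mm
= 21.1468 kN-m

21.1468 kN-m


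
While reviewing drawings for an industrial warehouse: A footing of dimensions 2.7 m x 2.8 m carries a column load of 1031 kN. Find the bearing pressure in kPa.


A = 2.7 * 2.8 = 7.56 m^2
q = P / A = 1031 / 7.56
= 136.3757 kPa

136.3757 kPa


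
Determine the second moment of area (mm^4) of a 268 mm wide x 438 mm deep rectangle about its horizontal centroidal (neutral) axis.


I = b * h^3 / 12
= 268 * 438^3 / 12
= 268 * 84027672 / 12
= 1876618008.0 mm^4

1876618008.0 mm^4


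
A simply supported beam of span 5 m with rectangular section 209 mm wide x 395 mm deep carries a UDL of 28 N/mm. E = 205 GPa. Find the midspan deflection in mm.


I = 209 * 395^3 / 12 = 1073386989.58 mm^4
L = 5000.0 mm, w = 28 N/mm, E = 205000.0 MPa
delta = 5 * w * L^4 / (384 * E * I)
= 5 * 28 * 5000.0^4 / (384 * 205000.0 * 1073386989.58)
= 1.0355 mm

1.0355 mm


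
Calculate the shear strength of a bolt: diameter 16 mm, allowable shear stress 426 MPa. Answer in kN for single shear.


A = pi * d^2 / 4 = pi * 16^2 / 4 = 201.0619 mm^2
V = f_v * A / 1000 = 426 * 201.0619 / 1000
= 85.6524 kN

85.6524 kN


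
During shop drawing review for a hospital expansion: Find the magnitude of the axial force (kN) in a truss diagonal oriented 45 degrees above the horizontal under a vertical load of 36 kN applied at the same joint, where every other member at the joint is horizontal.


At the joint, only the diagonal has a vertical component, so vertical equilibrium gives:
F * sin(45) = 36
F = 36 / sin(45)
= 36 / 0.707107
= 50.91 kN

50.91 kN


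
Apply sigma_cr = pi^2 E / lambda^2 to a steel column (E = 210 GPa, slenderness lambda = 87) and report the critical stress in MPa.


sigma_cr = pi^2 * E / lambda^2
= 9.8696 * 210000.0 / 87^2
= 9.8696 * 210000.0 / 7569
= 273.8297 MPa

273.8297 MPa


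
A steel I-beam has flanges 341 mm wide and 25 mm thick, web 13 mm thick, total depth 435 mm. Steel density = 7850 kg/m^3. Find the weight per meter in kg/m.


A_flanges = 2 * 341 * 25 = 17050 mm^2
A_web = (435 - 2 * 25) * 13 = 5005 mm^2
A_total = 17050 + 5005 = 22055 mm^2 = 0.022055 m^2
Weight = rho * A = 7850 * 0.022055 = 173.1318 kg/m

173.1318 kg/m


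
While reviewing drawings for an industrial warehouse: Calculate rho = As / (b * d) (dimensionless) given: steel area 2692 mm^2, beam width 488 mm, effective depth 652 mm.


rho = As / (b * d)
= 2692 / (488 * 652)
= 2692 / 318176
= 0.008461 (dimensionless)

0.008461 (dimensionless)


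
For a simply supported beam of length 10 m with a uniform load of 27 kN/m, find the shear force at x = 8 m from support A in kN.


R_A = w * L / 2 = 27 * 10 / 2 = 135.0 kN
V(x) = R_A - w * x = 135.0 - 27 * 8
= -81.0 kN

-81.0 kN


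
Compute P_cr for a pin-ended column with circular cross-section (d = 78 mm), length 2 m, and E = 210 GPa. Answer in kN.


I = pi * d^4 / 64 = 1816972.31 mm^4
L = 2000.0 mm
P_cr = pi^2 * E * I / L^2
= 9.8696 * 210000.0 * 1816972.31 / 2000.0^2
= 941471.89 N = 941.4719 kN

941.4719 kN


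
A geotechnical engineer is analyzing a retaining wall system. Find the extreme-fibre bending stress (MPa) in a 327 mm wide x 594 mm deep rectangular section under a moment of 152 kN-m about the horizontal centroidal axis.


I = b * h^3 / 12 = 327 * 594^3 / 12 = 5711179914.0 mm^4
y = h / 2 = 594 / 2 = 297.0 mm
M = 152 kN-m = 152000000.0 N-mm
sigma = M * y / I = 152000000.0 * 297.0 / 5711179914.0
= 7.9 MPa

7.9 MPa


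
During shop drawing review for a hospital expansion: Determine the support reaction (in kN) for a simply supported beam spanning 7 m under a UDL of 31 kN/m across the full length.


Total load = w * L = 31 * 7 = 217 kN
By symmetry, each reaction R = total / 2 = 217 / 2 = 108.5 kN

108.5 kN


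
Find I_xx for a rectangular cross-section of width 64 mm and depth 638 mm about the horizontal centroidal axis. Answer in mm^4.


I = b * h^3 / 12
= 64 * 638^3 / 12
= 64 * 259694072 / 12
= 1385035050.67 mm^4

1385035050.67 mm^4


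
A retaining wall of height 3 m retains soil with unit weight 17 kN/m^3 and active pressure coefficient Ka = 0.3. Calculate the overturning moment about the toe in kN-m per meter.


Pa = 0.5 * Ka * gamma * H^2
= 0.5 * 0.3 * 17 * 3^2
= 22.95 kN/m
Arm = H / 3 = 3 / 3 = 1.0 m
Mo = Pa * arm = Pa * H / 3 = 22.95 * 3 / 3 = 22.95 kN-m/m

22.95 kN-m/m


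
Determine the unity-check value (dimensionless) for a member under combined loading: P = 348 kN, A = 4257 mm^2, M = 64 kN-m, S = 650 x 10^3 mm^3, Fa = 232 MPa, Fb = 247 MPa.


f_a = P / A = 348000.0 / 4257 = 81.7477 MPa
f_b = M / S = 64000000.0 / 650000.0 = 98.4615 MPa
Ratio = f_a / Fa + f_b / Fb
= 81.7477 / 232 + 98.4615 / 247
= 0.751 (dimensionless)

0.751 (dimensionless)


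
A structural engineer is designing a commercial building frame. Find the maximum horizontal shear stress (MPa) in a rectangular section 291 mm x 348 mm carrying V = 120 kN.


A = b * h = 291 * 348 = 101268 mm^2
V = 120 kN = 120000.0 N
tau_max = 1.5 * V / A = 1.5 * 120000.0 / 101268
= 1.7775 MPa

1.7775 MPa


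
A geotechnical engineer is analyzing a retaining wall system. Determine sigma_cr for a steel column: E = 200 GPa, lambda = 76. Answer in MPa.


sigma_cr = pi^2 * E / lambda^2
= 9.8696 * 200000.0 / 76^2
= 9.8696 * 200000.0 / 5776
= 341.7453 MPa

341.7453 MPa


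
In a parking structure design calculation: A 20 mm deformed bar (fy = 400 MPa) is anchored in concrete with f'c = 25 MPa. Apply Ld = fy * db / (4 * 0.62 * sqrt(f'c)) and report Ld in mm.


Ld = (fy * db) / (4 * 0.62 * sqrt(f'c))
= (400 * 20) / (4 * 0.62 * sqrt(25))
= 8000 / 12.4
= 645.16 mm

645.16 mm


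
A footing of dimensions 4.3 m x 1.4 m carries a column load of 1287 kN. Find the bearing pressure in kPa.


A = 4.3 * 1.4 = 6.02 m^2
q = P / A = 1287 / 6.02
= 213.7874 kPa

213.7874 kPa


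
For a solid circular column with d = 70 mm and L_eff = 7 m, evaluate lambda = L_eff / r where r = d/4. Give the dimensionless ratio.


Radius of gyration r = d / 4 = 70 / 4 = 17.5 mm
L_eff = 7000.0 mm
Slenderness ratio = L / r = 7000.0 / 17.5 = 400.0 (dimensionless)

400.0 (dimensionless)


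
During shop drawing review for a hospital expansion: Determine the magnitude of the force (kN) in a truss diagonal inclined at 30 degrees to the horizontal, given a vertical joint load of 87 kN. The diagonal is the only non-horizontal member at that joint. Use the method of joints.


At the joint, only the diagonal has a vertical component, so vertical equilibrium gives:
F * sin(30) = 87
F = 87 / sin(30)
= 87 / 0.5
= 174.0 kN

174.0 kN


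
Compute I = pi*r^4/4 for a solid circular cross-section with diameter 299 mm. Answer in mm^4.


r = d / 2 = 299 / 2 = 149.5 mm
I = pi * r^4 / 4 = pi * 149.5^4 / 4
= 392332830.95 mm^4

392332830.95 mm^4


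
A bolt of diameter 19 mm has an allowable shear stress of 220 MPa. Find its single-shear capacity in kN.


A = pi * d^2 / 4 = pi * 19^2 / 4 = 283.5287 mm^2
V = f_v * A / 1000 = 220 * 283.5287 / 1000
= 62.3763 kN

62.3763 kN


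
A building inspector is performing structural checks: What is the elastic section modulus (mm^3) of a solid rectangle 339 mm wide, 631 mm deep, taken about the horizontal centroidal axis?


S = b * h^2 / 6
= 339 * 631^2 / 6
= 339 * 398161 / 6
= 22496096.5 mm^3

22496096.5 mm^3


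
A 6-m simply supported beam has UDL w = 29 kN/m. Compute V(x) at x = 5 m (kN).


R_A = w * L / 2 = 29 * 6 / 2 = 87.0 kN
V(x) = R_A - w * x = 87.0 - 29 * 5
= -58.0 kN

-58.0 kN


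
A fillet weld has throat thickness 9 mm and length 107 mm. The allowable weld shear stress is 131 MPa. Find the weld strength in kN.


Strength = throat * length * allowable stress
= 9 * 107 * 131 N
= 126153 N
= 126.15 kN

126.15 kN


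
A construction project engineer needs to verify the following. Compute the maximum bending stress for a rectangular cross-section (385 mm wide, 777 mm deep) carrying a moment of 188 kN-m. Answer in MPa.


I = b * h^3 / 12 = 385 * 777^3 / 12 = 15050209308.75 mm^4
y = h / 2 = 777 / 2 = 388.5 mm
M = 188 kN-m = 188000000.0 N-mm
sigma = M * y / I = 188000000.0 * 388.5 / 15050209308.75
= 4.85 MPa

4.85 MPa


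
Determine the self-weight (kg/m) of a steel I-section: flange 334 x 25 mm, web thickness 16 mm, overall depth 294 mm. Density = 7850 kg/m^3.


A_flanges = 2 * 334 * 25 = 16700 mm^2
A_web = (294 - 2 * 25) * 16 = 3904 mm^2
A_total = 16700 + 3904 = 20604 mm^2 = 0.020604 m^2
Weight = rho * A = 7850 * 0.020604 = 161.7414 kg/m

161.7414 kg/m


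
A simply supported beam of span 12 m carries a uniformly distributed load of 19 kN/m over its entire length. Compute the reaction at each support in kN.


Total load = w * L = 19 * 12 = 228 kN
By symmetry, each reaction R = total / 2 = 228 / 2 = 114.0 kN

114.0 kN


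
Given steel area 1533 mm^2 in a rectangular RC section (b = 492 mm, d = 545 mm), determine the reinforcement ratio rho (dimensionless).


rho = As / (b * d)
= 1533 / (492 * 545)
= 1533 / 268140
= 0.005717 (dimensionless)

0.005717 (dimensionless)


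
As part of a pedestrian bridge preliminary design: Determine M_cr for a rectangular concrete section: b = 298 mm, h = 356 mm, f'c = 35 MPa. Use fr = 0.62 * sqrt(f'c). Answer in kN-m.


fr = 0.62 * sqrt(35) = 0.62 * 5.9161 = 3.668 MPa
I = 298 * 356^3 / 12 = 1120430730.67 mm^4
y_t = 178.0 mm
M_cr = fr * I / y_t = 3.668 * 1120430730.67 / 178.0 N-mm
= 23.0882 kN-m

23.0882 kN-m


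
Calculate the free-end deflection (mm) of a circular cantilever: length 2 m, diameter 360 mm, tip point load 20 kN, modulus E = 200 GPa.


I = pi * d^4 / 64 = pi * 360^4 / 64 = 824479576.01 mm^4
L = 2000.0 mm, P = 20000.0 N, E = 200000.0 MPa
delta = P * L^3 / (3 * E * I)
= 20000.0 * 2000.0^3 / (3 * 200000.0 * 824479576.01)
= 0.3234 mm

0.3234 mm


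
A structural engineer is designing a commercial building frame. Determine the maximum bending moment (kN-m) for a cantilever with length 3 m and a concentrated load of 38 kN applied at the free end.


For a cantilever with a point load at the free end:
M_max = P * L = 38 * 3 = 114 kN-m

114 kN-m


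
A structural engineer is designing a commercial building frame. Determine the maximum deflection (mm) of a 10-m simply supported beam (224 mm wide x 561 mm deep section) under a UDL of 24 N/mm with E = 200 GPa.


I = 224 * 561^3 / 12 = 3295758312.0 mm^4
L = 10000.0 mm, w = 24 N/mm, E = 200000.0 MPa
delta = 5 * w * L^4 / (384 * E * I)
= 5 * 24 * 10000.0^4 / (384 * 200000.0 * 3295758312.0)
= 4.7409 mm

4.7409 mm


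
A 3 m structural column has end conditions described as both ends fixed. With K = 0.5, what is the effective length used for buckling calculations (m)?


L_eff = K * L
= 0.5 * 3
= 1.5 m

1.5 m


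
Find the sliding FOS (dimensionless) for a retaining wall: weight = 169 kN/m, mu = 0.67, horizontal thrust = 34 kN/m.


Resisting force = mu * W = 0.67 * 169 = 113.23 kN/m
FOS = Resisting / Driving = 113.23 / 34
= 3.3303 (dimensionless)

3.3303 (dimensionless)


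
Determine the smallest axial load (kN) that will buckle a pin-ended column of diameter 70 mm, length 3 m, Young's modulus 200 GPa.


I = pi * d^4 / 64 = 1178588.12 mm^4
L = 3000.0 mm
P_cr = pi^2 * E * I / L^2
= 9.8696 * 200000.0 * 1178588.12 / 3000.0^2
= 258493.3 N = 258.4933 kN

258.4933 kN


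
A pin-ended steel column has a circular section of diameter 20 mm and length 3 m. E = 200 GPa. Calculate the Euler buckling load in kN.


I = pi * d^4 / 64 = 7853.98 mm^4
L = 3000.0 mm
P_cr = pi^2 * E * I / L^2
= 9.8696 * 200000.0 * 7853.98 / 3000.0^2
= 1722.57 N = 1.7226 kN

1.7226 kN


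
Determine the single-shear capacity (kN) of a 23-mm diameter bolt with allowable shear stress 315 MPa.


A = pi * d^2 / 4 = pi * 23^2 / 4 = 415.4756 mm^2
V = f_v * A / 1000 = 315 * 415.4756 / 1000
= 130.8748 kN

130.8748 kN


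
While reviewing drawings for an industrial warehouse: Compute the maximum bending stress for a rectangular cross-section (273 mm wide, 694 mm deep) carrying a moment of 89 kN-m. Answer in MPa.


I = b * h^3 / 12 = 273 * 694^3 / 12 = 7604309986.0 mm^4
y = h / 2 = 694 / 2 = 347.0 mm
M = 89 kN-m = 89000000.0 N-mm
sigma = M * y / I = 89000000.0 * 347.0 / 7604309986.0
= 4.06 MPa

4.06 MPa


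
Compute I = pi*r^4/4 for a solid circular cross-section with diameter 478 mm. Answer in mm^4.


r = d / 2 = 478 / 2 = 239.0 mm
I = pi * r^4 / 4 = pi * 239.0^4 / 4
= 2562603914.16 mm^4

2562603914.16 mm^4
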